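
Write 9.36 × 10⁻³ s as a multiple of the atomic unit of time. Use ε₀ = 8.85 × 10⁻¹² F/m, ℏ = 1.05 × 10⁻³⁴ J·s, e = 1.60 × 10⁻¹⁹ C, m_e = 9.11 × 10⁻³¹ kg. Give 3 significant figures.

atomic unit of time: τ_au = (4πε₀)²ℏ³/(m_e e⁴) = 2.40 × 10⁻¹⁷ s.
9.36 × 10⁻³ / 2.40 × 10⁻¹⁷ = 3.90 × 10¹⁴

3.90 × 10¹⁴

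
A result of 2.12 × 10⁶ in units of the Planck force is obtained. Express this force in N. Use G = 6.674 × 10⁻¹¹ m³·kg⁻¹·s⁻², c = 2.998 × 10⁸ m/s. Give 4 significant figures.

2.566 × 10⁵⁰ N

One Planck force: F_P = c⁴/G = 1.210 × 10⁴⁴ N.
2.12 × 10⁶ × 1.210 × 10⁴⁴ N = 2.566 × 10⁵⁰ N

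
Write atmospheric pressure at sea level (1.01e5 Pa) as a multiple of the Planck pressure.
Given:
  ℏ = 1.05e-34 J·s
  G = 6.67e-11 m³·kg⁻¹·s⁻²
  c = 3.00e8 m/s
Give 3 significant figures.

Planck pressure: p_P = c⁷/(ℏG²) = 4.68e113 Pa.
1.01e5 / 4.68e113 = 2.16e-109

2.16e-109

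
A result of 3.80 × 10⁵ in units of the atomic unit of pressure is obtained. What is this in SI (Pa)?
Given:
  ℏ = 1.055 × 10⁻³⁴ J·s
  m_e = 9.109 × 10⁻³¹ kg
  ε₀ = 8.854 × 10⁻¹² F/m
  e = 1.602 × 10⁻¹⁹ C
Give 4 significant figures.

One atomic unit of pressure: P_au = E_h/a₀³ = m_e⁴e¹⁰/((4πε₀)⁵ℏ⁸) = 2.929 × 10¹³ Pa.
3.80 × 10⁵ × 2.929 × 10¹³ Pa = 1.113 × 10¹⁹ Pa

1.113 × 10¹⁹ Pa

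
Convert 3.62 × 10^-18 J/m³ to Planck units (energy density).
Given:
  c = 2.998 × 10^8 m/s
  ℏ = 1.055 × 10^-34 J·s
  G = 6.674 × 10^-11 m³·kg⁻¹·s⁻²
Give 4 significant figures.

7.815 × 10^-132

Planck energy density: u_P = c⁷/(ℏG²) = 4.632 × 10^113 J/m³.
3.62 × 10^-18 / 4.632 × 10^113 = 7.815 × 10^-132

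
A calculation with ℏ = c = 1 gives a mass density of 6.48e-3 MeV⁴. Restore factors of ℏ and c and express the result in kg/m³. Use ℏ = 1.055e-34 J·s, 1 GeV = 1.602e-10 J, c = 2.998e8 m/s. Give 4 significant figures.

Mass density is [E]/(c²[L]³) = [E]⁴/(ℏ³c⁵).
1 GeV⁴ → 1/(ℏ³c⁵) × (1 GeV in J)⁴ = 2.316e20 kg/m³.
Convert the energy scale: 6.48e-3 MeV⁴ = 6.48e-15 GeV⁴.
Result: 6.48e-15 × 2.316e20 = 1.501e6 kg/m³.

1.501e6 kg/m³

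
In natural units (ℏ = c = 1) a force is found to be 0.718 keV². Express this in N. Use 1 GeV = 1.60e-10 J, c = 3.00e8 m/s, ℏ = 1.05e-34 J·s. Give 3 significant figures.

Force is [E]/[L] = [E]²/(ℏc); restore (ℏc)⁻¹.
1 GeV² → 1/(ℏc) × (1 GeV in J)² = 8.13e5 N.
Convert the energy scale: 0.718 keV² = 7.18e-13 GeV².
Result: 7.18e-13 × 8.13e5 = 5.84e-7 N.

5.84e-7 N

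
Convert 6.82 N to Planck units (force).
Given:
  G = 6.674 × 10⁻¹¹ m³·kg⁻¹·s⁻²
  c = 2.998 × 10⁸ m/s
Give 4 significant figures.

5.634 × 10⁻⁴⁴

Planck force: F_P = c⁴/G = 1.210 × 10⁴⁴ N.
6.82 / 1.210 × 10⁴⁴ = 5.634 × 10⁻⁴⁴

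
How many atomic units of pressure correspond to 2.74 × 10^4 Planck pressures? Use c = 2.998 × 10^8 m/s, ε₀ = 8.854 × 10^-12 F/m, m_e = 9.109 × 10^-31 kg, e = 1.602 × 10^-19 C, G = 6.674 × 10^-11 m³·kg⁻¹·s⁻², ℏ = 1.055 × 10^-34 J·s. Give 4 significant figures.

Planck pressure: p_P = c⁷/(ℏG²) = 4.632 × 10^113 Pa
atomic unit of pressure: P_au = E_h/a₀³ = m_e⁴e¹⁰/((4πε₀)⁵ℏ⁸) = 2.929 × 10^13 Pa
2.74 × 10^4 × 4.632 × 10^113 / 2.929 × 10^13 = 4.333 × 10^104

4.333 × 10^104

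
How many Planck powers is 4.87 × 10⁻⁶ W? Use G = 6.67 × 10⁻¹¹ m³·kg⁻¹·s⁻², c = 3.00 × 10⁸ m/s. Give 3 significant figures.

1.34 × 10⁻⁵⁸

Planck power: P_P = c⁵/G = 3.64 × 10⁵² W.
4.87 × 10⁻⁶ / 3.64 × 10⁵² = 1.34 × 10⁻⁵⁸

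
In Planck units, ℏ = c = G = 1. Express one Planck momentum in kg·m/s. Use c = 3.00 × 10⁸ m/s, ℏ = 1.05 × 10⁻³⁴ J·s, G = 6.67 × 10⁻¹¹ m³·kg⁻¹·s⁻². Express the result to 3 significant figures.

6.52 kg·m/s

Dimensional analysis gives p_P = √(ℏc³/G).
  = √(42.5)
  = 6.52 kg·m/s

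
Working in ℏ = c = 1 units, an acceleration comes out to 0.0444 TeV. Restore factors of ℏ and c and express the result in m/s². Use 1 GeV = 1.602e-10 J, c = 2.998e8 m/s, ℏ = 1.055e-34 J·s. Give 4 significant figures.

Acceleration is [L]/[T]² = c·[E]/ℏ.
1 GeV → c/ℏ × (1 GeV in J) = 4.552e32 m/s².
Convert the energy scale: 0.0444 TeV = 44.4 GeV.
Result: 44.4 × 4.552e32 = 2.021e34 m/s².

2.021e34 m/s²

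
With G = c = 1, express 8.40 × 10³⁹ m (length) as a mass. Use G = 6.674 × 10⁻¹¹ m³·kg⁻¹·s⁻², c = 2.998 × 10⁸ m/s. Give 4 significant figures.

Length → mass via c²/G.
8.40 × 10³⁹ m × (c²/G) = 1.131 × 10⁶⁷ kg

1.131 × 10⁶⁷ kg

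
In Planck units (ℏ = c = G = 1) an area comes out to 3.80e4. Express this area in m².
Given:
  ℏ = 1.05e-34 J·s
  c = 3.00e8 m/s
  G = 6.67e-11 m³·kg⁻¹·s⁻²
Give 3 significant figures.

One Planck area: A_P = ℏG/c³ = 2.59e-70 m².
3.80e4 × 2.59e-70 m² = 9.86e-66 m²

9.86e-66 m²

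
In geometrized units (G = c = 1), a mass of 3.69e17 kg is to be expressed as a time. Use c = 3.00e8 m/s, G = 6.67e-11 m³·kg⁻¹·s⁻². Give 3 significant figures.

9.12e-19 s

Mass → time via G/c³.
3.69e17 kg × (G/c³) = 9.12e-19 s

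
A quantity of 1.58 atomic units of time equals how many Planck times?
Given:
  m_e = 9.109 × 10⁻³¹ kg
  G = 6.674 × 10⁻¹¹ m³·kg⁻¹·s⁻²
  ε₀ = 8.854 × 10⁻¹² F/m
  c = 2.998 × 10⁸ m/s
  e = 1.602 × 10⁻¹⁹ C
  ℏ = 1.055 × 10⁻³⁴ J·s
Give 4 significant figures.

atomic unit of time: τ_au = (4πε₀)²ℏ³/(m_e e⁴) = 2.423 × 10⁻¹⁷ s
Planck time: t_P = √(ℏG/c⁵) = 5.392 × 10⁻⁴⁴ s
1.58 × 2.423 × 10⁻¹⁷ / 5.392 × 10⁻⁴⁴ = 7.100 × 10²⁶

7.100 × 10²⁶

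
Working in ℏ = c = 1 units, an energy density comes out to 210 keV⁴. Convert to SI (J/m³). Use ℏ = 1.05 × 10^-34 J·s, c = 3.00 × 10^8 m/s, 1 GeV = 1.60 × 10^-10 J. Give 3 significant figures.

[E]/[L]³ = [E]⁴/(ℏc)³; restore (ℏc)⁻³.
1 GeV⁴ → 1/(ℏc)³ × (1 GeV in J)⁴ = 2.10 × 10^37 J/m³.
Convert the energy scale: 210 keV⁴ = 2.10 × 10^-22 GeV⁴.
Result: 2.10 × 10^-22 × 2.10 × 10^37 = 4.40 × 10^15 J/m³.

4.40 × 10^15 J/m³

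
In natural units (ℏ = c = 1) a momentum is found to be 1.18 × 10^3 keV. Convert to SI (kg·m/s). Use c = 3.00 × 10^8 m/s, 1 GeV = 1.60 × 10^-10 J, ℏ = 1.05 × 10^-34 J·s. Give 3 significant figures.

Momentum is [E]/c; divide by c.
1 GeV → 1/c × (1 GeV in J) = 5.33 × 10^-19 kg·m/s.
Convert the energy scale: 1.18 × 10^3 keV = 1.18 × 10^-3 GeV.
Result: 1.18 × 10^-3 × 5.33 × 10^-19 = 6.29 × 10^-22 kg·m/s.

6.29 × 10^-22 kg·m/s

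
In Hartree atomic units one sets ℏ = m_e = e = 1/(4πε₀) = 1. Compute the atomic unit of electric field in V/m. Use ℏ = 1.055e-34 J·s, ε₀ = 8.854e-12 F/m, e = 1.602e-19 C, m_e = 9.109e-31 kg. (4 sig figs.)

5.131e11 V/m

E_au = E_h/(e a₀) = m_e²e⁵/((4πε₀)³ℏ⁴)
E_h = 4.354e-18 J
a₀ = 5.297e-11 m
E_h/(e·a₀) = 5.131e11 V/m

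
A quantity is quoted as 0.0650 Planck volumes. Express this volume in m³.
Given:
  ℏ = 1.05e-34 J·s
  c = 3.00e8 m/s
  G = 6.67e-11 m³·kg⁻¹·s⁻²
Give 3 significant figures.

One Planck volume: V_P = (ℏG/c³)^(3/2) = 4.18e-105 m³.
0.0650 × 4.18e-105 m³ = 2.72e-106 m³

2.72e-106 m³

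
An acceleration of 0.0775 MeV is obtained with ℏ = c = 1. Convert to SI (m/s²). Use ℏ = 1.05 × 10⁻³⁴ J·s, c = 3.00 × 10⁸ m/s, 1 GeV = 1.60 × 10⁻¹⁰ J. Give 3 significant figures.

3.54 × 10²⁸ m/s²

Acceleration is [L]/[T]² = c·[E]/ℏ.
1 GeV → c/ℏ × (1 GeV in J) = 4.57 × 10³² m/s².
Convert the energy scale: 0.0775 MeV = 7.75 × 10⁻⁵ GeV.
Result: 7.75 × 10⁻⁵ × 4.57 × 10³² = 3.54 × 10²⁸ m/s².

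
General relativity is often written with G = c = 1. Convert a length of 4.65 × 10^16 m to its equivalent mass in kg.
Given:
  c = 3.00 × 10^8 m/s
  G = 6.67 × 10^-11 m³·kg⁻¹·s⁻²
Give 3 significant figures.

6.27 × 10^43 kg

Length → mass via c²/G.
4.65 × 10^16 m × (c²/G) = 6.27 × 10^43 kg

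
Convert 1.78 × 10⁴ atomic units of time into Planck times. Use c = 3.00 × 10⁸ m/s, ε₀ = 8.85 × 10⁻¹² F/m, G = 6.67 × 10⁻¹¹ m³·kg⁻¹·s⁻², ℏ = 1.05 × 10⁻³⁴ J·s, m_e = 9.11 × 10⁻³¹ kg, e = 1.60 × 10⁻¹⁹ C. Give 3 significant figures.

atomic unit of time: τ_au = (4πε₀)²ℏ³/(m_e e⁴) = 2.40 × 10⁻¹⁷ s
Planck time: t_P = √(ℏG/c⁵) = 5.37 × 10⁻⁴⁴ s
1.78 × 10⁴ × 2.40 × 10⁻¹⁷ / 5.37 × 10⁻⁴⁴ = 7.95 × 10³⁰

7.95 × 10³⁰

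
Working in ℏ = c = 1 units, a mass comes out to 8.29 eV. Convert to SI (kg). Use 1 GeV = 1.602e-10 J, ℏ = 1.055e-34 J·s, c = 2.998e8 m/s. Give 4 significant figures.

1.478e-35 kg

Mass is [E]/c²; divide by c².
1 GeV → 1/c² × (1 GeV in J) = 1.782e-27 kg.
Convert the energy scale: 8.29 eV = 8.29e-9 GeV.
Result: 8.29e-9 × 1.782e-27 = 1.478e-35 kg.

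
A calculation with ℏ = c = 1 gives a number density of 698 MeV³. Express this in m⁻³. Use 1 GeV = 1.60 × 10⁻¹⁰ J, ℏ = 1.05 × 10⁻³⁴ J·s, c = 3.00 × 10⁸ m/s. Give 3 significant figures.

Number density is [L]⁻³ = [E]³/(ℏc)³.
1 GeV³ → 1/(ℏc)³ × (1 GeV in J)³ = 1.31 × 10⁴⁷ m⁻³.
Convert the energy scale: 698 MeV³ = 6.98 × 10⁻⁷ GeV³.
Result: 6.98 × 10⁻⁷ × 1.31 × 10⁴⁷ = 9.15 × 10⁴⁰ m⁻³.

9.15 × 10⁴⁰ m⁻³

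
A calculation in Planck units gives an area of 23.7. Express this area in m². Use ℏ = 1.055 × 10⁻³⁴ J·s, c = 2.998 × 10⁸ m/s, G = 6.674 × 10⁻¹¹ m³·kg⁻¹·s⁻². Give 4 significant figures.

One Planck area: A_P = ℏG/c³ = 2.613 × 10⁻⁷⁰ m².
23.7 × 2.613 × 10⁻⁷⁰ m² = 6.193 × 10⁻⁶⁹ m²

6.193 × 10⁻⁶⁹ m²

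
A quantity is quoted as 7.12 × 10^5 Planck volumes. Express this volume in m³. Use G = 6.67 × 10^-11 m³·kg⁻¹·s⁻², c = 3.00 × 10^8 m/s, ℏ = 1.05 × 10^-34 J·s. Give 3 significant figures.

One Planck volume: V_P = (ℏG/c³)^(3/2) = 4.18 × 10^-105 m³.
7.12 × 10^5 × 4.18 × 10^-105 m³ = 2.97 × 10^-99 m³

2.97 × 10^-99 m³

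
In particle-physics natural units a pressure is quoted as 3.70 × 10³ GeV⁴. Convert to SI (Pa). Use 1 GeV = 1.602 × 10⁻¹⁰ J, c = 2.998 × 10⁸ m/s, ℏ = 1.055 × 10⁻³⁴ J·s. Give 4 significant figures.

Pressure is [E]/[L]³ = [E]⁴/(ℏc)³.
1 GeV⁴ → 1/(ℏc)³ × (1 GeV in J)⁴ = 2.082 × 10³⁷ Pa.
Result: 3.70 × 10³ × 2.082 × 10³⁷ = 7.702 × 10⁴⁰ Pa.

7.702 × 10⁴⁰ Pa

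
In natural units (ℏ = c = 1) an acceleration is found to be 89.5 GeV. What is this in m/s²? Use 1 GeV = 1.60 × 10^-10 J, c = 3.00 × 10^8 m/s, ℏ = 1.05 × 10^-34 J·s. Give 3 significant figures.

4.09 × 10^34 m/s²

Acceleration is [L]/[T]² = c·[E]/ℏ.
1 GeV → c/ℏ × (1 GeV in J) = 4.57 × 10^32 m/s².
Result: 89.5 × 4.57 × 10^32 = 4.09 × 10^34 m/s².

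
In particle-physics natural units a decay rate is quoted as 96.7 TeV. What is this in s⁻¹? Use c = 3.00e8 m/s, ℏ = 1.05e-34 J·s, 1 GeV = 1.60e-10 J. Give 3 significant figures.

A rate is [E]/ℏ; divide by ℏ.
1 GeV → 1/ℏ × (1 GeV in J) = 1.52e24 s⁻¹.
Convert the energy scale: 96.7 TeV = 9.67e4 GeV.
Result: 9.67e4 × 1.52e24 = 1.47e29 s⁻¹.

1.47e29 s⁻¹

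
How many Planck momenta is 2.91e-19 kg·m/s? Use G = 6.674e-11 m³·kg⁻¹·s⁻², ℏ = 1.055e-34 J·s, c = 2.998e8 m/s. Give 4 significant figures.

4.459e-20

Planck momentum: p_P = √(ℏc³/G) = 6.527 kg·m/s.
2.91e-19 / 6.527 = 4.459e-20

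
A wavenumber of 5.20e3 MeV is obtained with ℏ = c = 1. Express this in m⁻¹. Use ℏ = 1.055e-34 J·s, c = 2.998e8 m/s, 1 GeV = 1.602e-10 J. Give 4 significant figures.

2.634e16 m⁻¹

Inverse length is [E]/(ℏc).
1 GeV → 1/(ℏc) × (1 GeV in J) = 5.065e15 m⁻¹.
Convert the energy scale: 5.20e3 MeV = 5.20 GeV.
Result: 5.20 × 5.065e15 = 2.634e16 m⁻¹.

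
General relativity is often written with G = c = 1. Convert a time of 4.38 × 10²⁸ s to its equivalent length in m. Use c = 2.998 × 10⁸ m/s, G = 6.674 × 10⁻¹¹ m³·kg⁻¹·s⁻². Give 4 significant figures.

1.313 × 10³⁷ m

Time → length via c.
4.38 × 10²⁸ s × (c) = 1.313 × 10³⁷ m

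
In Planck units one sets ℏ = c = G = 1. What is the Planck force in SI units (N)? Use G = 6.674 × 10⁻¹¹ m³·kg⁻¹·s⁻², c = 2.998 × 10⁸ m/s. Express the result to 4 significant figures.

1.210 × 10⁴⁴ N

F_P = c⁴/G
  = 8.078 × 10³³ / 6.674 × 10⁻¹¹
  = 1.210 × 10⁴⁴ N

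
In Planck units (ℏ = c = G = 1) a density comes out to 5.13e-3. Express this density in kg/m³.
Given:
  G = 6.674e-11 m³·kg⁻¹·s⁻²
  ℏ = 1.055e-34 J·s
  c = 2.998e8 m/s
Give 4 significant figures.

One Planck density: ρ_P = c⁵/(ℏG²) = 5.154e96 kg/m³.
5.13e-3 × 5.154e96 kg/m³ = 2.644e94 kg/m³

2.644e94 kg/m³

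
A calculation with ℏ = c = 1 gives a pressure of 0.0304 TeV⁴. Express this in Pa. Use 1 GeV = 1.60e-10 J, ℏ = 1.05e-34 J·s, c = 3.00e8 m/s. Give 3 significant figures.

Pressure is [E]/[L]³ = [E]⁴/(ℏc)³.
1 GeV⁴ → 1/(ℏc)³ × (1 GeV in J)⁴ = 2.10e37 Pa.
Convert the energy scale: 0.0304 TeV⁴ = 3.04e10 GeV⁴.
Result: 3.04e10 × 2.10e37 = 6.37e47 Pa.

6.37e47 Pa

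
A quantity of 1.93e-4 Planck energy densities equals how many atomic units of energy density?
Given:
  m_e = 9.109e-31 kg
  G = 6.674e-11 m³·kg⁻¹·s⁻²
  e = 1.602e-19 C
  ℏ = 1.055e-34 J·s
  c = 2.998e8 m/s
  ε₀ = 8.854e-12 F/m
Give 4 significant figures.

3.052e96

Planck energy density: u_P = c⁷/(ℏG²) = 4.632e113 J/m³
atomic unit of energy density: u_au = E_h/a₀³ = m_e⁴e¹⁰/((4πε₀)⁵ℏ⁸) = 2.929e13 J/m³
1.93e-4 × 4.632e113 / 2.929e13 = 3.052e96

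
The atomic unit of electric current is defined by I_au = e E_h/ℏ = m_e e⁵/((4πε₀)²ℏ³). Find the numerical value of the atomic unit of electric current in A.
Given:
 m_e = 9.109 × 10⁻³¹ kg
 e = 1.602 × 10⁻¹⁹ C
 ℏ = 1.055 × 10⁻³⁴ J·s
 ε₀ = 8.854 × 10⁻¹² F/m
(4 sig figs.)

6.612 × 10⁻³ A

I_au = e E_h/ℏ = m_e e⁵/((4πε₀)²ℏ³)
E_h = 4.354 × 10⁻¹⁸ J
e·E_h/ℏ = 6.612 × 10⁻³ A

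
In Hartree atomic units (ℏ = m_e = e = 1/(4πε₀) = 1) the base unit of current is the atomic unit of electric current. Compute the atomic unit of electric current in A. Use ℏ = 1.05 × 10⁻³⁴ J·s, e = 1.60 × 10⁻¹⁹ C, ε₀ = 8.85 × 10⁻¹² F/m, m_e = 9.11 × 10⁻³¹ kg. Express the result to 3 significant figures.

I_au = e E_h/ℏ = m_e e⁵/((4πε₀)²ℏ³)
E_h = 4.38 × 10⁻¹⁸ J
e·E_h/ℏ = 6.67 × 10⁻³ A

6.67 × 10⁻³ A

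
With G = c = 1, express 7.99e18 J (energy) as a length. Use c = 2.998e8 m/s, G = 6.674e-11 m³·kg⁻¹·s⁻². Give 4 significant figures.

Energy → length via G/c⁴.
7.99e18 J × (G/c⁴) = 6.601e-26 m

6.601e-26 m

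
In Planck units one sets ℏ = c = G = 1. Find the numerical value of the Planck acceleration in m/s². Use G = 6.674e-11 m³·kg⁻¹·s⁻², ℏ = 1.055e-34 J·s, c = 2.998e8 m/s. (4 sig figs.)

a_P = √(c⁷/(ℏG))
  = √(3.092e103)
  = 5.560e51 m/s²

5.560e51 m/s²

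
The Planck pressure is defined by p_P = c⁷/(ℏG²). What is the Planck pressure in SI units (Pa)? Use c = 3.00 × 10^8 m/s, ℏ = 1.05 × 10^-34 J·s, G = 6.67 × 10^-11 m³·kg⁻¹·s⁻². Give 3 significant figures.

p_P = c⁷/(ℏG²)
  = 2.19 × 10^59 / 4.67 × 10^-55
  = 4.68 × 10^113 Pa

4.68 × 10^113 Pa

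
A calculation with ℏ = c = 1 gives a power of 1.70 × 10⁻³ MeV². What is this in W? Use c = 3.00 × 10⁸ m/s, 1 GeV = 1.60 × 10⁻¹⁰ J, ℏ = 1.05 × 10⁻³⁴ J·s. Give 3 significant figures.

4.14 × 10⁵ W

Power is [E]/[T] = [E]²/ℏ.
1 GeV² → 1/ℏ × (1 GeV in J)² = 2.44 × 10¹⁴ W.
Convert the energy scale: 1.70 × 10⁻³ MeV² = 1.70 × 10⁻⁹ GeV².
Result: 1.70 × 10⁻⁹ × 2.44 × 10¹⁴ = 4.14 × 10⁵ W.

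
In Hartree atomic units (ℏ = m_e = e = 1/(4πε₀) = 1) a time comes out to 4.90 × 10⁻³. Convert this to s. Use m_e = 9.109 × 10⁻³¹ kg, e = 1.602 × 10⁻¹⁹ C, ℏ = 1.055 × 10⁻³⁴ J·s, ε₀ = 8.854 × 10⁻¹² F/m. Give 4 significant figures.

1.187 × 10⁻¹⁹ s

One atomic unit of time: τ_au = (4πε₀)²ℏ³/(m_e e⁴) = 2.423 × 10⁻¹⁷ s.
4.90 × 10⁻³ × 2.423 × 10⁻¹⁷ s = 1.187 × 10⁻¹⁹ s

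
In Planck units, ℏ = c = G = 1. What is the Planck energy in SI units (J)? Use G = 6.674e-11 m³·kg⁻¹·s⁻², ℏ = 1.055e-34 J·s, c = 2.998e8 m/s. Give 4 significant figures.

Dimensional analysis gives E_P = √(ℏc⁵/G).
  = √(3.828e18)
  = 1.957e9 J

1.957e9 J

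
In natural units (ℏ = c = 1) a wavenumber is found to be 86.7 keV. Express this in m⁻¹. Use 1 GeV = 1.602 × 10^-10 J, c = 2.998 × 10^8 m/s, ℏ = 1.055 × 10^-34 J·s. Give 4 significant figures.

Inverse length is [E]/(ℏc).
1 GeV → 1/(ℏc) × (1 GeV in J) = 5.065 × 10^15 m⁻¹.
Convert the energy scale: 86.7 keV = 8.67 × 10^-5 GeV.
Result: 8.67 × 10^-5 × 5.065 × 10^15 = 4.391 × 10^11 m⁻¹.

4.391 × 10^11 m⁻¹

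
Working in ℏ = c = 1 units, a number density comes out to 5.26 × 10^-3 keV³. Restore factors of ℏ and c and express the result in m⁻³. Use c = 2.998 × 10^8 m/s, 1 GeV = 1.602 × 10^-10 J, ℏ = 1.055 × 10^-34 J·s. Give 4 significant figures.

6.835 × 10^26 m⁻³

Number density is [L]⁻³ = [E]³/(ℏc)³.
1 GeV³ → 1/(ℏc)³ × (1 GeV in J)³ = 1.299 × 10^47 m⁻³.
Convert the energy scale: 5.26 × 10^-3 keV³ = 5.26 × 10^-21 GeV³.
Result: 5.26 × 10^-21 × 1.299 × 10^47 = 6.835 × 10^26 m⁻³.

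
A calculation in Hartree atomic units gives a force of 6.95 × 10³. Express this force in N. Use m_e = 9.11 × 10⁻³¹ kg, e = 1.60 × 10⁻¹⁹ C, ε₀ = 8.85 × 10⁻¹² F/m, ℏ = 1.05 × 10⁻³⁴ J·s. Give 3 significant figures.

One atomic unit of force: F_au = E_h/a₀ = m_e²e⁶/((4πε₀)³ℏ⁴) = 8.33 × 10⁻⁸ N.
6.95 × 10³ × 8.33 × 10⁻⁸ N = 5.79 × 10⁻⁴ N

5.79 × 10⁻⁴ N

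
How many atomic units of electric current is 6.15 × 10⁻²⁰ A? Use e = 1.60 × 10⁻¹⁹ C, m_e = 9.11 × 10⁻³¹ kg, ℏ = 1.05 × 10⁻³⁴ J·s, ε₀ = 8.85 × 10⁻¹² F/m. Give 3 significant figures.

atomic unit of electric current: I_au = e E_h/ℏ = m_e e⁵/((4πε₀)²ℏ³) = 6.67 × 10⁻³ A.
6.15 × 10⁻²⁰ / 6.67 × 10⁻³ = 9.22 × 10⁻¹⁸

9.22 × 10⁻¹⁸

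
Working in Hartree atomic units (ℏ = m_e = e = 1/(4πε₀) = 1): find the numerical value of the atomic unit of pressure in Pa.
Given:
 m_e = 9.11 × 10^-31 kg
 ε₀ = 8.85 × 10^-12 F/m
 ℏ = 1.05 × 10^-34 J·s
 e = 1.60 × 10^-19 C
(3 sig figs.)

3.01 × 10^13 Pa

The unique combination of the constants set to 1 with dimensions of pressure is P_au = E_h/a₀³ = m_e⁴e¹⁰/((4πε₀)⁵ℏ⁸).
E_h = 4.38 × 10^-18 J
a₀ = 5.26 × 10^-11 m
E_h/a₀³ = 3.01 × 10^13 Pa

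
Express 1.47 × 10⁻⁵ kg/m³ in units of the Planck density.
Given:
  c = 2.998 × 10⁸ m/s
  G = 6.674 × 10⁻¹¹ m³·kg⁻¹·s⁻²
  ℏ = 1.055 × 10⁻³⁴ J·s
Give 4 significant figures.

Planck density: ρ_P = c⁵/(ℏG²) = 5.154 × 10⁹⁶ kg/m³.
1.47 × 10⁻⁵ / 5.154 × 10⁹⁶ = 2.852 × 10⁻¹⁰²

2.852 × 10⁻¹⁰²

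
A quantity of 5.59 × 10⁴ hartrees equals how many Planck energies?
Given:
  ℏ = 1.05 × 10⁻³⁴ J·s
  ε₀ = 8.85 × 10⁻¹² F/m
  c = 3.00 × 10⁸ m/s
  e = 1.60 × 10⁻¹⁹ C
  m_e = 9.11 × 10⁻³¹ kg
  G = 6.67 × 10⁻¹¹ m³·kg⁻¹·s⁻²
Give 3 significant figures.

hartree: E_h = m_e e⁴/(4πε₀ℏ)² = 4.38 × 10⁻¹⁸ J
Planck energy: E_P = √(ℏc⁵/G) = 1.96 × 10⁹ J
5.59 × 10⁴ × 4.38 × 10⁻¹⁸ / 1.96 × 10⁹ = 1.25 × 10⁻²²

1.25 × 10⁻²²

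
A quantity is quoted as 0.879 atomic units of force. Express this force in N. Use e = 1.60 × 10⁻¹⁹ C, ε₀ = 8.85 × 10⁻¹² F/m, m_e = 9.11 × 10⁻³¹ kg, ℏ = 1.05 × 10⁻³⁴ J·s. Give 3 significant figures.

7.32 × 10⁻⁸ N

One atomic unit of force: F_au = E_h/a₀ = m_e²e⁶/((4πε₀)³ℏ⁴) = 8.33 × 10⁻⁸ N.
0.879 × 8.33 × 10⁻⁸ N = 7.32 × 10⁻⁸ N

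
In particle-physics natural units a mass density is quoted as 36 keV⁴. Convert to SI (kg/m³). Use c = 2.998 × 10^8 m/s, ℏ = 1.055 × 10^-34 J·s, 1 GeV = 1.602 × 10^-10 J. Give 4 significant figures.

Mass density is [E]/(c²[L]³) = [E]⁴/(ℏ³c⁵).
1 GeV⁴ → 1/(ℏ³c⁵) × (1 GeV in J)⁴ = 2.316 × 10^20 kg/m³.
Convert the energy scale: 36 keV⁴ = 3.60 × 10^-23 GeV⁴.
Result: 3.60 × 10^-23 × 2.316 × 10^20 = 8.338 × 10^-3 kg/m³.

8.338 × 10^-3 kg/m³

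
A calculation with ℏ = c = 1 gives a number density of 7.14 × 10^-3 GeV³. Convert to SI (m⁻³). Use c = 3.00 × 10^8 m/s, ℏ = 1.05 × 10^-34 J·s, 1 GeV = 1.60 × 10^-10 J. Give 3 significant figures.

Number density is [L]⁻³ = [E]³/(ℏc)³.
1 GeV³ → 1/(ℏc)³ × (1 GeV in J)³ = 1.31 × 10^47 m⁻³.
Result: 7.14 × 10^-3 × 1.31 × 10^47 = 9.36 × 10^44 m⁻³.

9.36 × 10^44 m⁻³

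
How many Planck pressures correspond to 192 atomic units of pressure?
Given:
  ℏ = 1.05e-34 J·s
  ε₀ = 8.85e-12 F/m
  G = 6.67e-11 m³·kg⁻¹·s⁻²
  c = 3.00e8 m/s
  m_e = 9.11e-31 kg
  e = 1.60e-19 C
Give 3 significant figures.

1.24e-98

atomic unit of pressure: P_au = E_h/a₀³ = m_e⁴e¹⁰/((4πε₀)⁵ℏ⁸) = 3.01e13 Pa
Planck pressure: p_P = c⁷/(ℏG²) = 4.68e113 Pa
192 × 3.01e13 / 4.68e113 = 1.24e-98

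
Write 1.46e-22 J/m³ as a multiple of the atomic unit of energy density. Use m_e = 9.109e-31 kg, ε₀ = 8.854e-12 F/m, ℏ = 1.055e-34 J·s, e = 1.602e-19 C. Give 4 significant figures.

atomic unit of energy density: u_au = E_h/a₀³ = m_e⁴e¹⁰/((4πε₀)⁵ℏ⁸) = 2.929e13 J/m³.
1.46e-22 / 2.929e13 = 4.984e-36

4.984e-36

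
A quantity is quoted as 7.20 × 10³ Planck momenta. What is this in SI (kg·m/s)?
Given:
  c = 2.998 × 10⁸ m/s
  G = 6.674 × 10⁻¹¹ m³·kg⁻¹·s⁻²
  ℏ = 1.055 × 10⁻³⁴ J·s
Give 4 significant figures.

4.699 × 10⁴ kg·m/s

One Planck momentum: p_P = √(ℏc³/G) = 6.527 kg·m/s.
7.20 × 10³ × 6.527 kg·m/s = 4.699 × 10⁴ kg·m/s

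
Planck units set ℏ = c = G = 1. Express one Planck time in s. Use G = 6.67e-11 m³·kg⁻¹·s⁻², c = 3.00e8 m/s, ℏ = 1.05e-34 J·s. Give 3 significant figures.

From ℏ = c = G = 1 the time scale is t_P = √(ℏG/c⁵).
  = √(2.88e-87)
  = 5.37e-44 s

5.37e-44 s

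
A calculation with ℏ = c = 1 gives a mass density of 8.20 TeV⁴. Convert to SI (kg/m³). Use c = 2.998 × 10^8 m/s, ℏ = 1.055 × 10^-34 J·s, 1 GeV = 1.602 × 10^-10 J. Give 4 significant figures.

Mass density is [E]/(c²[L]³) = [E]⁴/(ℏ³c⁵).
1 GeV⁴ → 1/(ℏ³c⁵) × (1 GeV in J)⁴ = 2.316 × 10^20 kg/m³.
Convert the energy scale: 8.20 TeV⁴ = 8.20 × 10^12 GeV⁴.
Result: 8.20 × 10^12 × 2.316 × 10^20 = 1.899 × 10^33 kg/m³.

1.899 × 10^33 kg/m³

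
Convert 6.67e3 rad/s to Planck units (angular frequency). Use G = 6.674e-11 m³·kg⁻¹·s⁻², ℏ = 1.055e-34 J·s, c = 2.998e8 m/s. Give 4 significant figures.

3.596e-40

Planck angular frequency: ω_P = √(c⁵/(ℏG)) = 1.855e43 rad/s.
6.67e3 / 1.855e43 = 3.596e-40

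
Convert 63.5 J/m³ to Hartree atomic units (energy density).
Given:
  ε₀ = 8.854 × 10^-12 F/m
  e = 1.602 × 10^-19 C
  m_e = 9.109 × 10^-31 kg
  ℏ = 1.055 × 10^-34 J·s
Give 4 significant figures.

atomic unit of energy density: u_au = E_h/a₀³ = m_e⁴e¹⁰/((4πε₀)⁵ℏ⁸) = 2.929 × 10^13 J/m³.
63.5 / 2.929 × 10^13 = 2.168 × 10^-12

2.168 × 10^-12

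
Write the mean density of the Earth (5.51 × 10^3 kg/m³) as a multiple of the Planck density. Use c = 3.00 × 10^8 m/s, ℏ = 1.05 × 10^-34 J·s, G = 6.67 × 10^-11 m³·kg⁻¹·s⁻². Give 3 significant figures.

Planck density: ρ_P = c⁵/(ℏG²) = 5.20 × 10^96 kg/m³.
5.51 × 10^3 / 5.20 × 10^96 = 1.06 × 10^-93

1.06 × 10^-93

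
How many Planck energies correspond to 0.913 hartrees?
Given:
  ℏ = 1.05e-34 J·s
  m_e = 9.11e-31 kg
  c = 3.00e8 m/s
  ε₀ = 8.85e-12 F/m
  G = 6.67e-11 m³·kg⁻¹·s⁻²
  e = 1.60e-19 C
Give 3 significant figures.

2.04e-27

hartree: E_h = m_e e⁴/(4πε₀ℏ)² = 4.38e-18 J
Planck energy: E_P = √(ℏc⁵/G) = 1.96e9 J
0.913 × 4.38e-18 / 1.96e9 = 2.04e-27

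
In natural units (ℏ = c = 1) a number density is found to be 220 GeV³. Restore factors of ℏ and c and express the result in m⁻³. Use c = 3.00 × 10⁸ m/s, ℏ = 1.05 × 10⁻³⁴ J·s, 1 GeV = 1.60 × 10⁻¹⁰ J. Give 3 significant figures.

Number density is [L]⁻³ = [E]³/(ℏc)³.
1 GeV³ → 1/(ℏc)³ × (1 GeV in J)³ = 1.31 × 10⁴⁷ m⁻³.
Result: 220 × 1.31 × 10⁴⁷ = 2.88 × 10⁴⁹ m⁻³.

2.88 × 10⁴⁹ m⁻³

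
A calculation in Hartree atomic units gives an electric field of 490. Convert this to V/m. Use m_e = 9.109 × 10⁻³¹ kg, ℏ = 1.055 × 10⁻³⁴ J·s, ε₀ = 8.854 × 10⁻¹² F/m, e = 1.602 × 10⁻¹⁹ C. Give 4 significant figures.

One atomic unit of electric field: E_au = E_h/(e a₀) = m_e²e⁵/((4πε₀)³ℏ⁴) = 5.131 × 10¹¹ V/m.
490 × 5.131 × 10¹¹ V/m = 2.514 × 10¹⁴ V/m

2.514 × 10¹⁴ V/m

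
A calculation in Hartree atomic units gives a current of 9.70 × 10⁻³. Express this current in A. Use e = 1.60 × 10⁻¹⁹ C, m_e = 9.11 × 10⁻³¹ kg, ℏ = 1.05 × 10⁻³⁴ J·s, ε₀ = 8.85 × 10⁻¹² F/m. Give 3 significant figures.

One atomic unit of electric current: I_au = e E_h/ℏ = m_e e⁵/((4πε₀)²ℏ³) = 6.67 × 10⁻³ A.
9.70 × 10⁻³ × 6.67 × 10⁻³ A = 6.47 × 10⁻⁵ A

6.47 × 10⁻⁵ A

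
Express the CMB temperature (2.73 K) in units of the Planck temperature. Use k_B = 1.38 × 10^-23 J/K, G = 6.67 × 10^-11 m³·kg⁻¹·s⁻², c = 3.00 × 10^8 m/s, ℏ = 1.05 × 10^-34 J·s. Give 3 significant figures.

Planck temperature: T_P = √(ℏc⁵/G) / k_B = 1.42 × 10^32 K.
2.73 / 1.42 × 10^32 = 1.93 × 10^-32

1.93 × 10^-32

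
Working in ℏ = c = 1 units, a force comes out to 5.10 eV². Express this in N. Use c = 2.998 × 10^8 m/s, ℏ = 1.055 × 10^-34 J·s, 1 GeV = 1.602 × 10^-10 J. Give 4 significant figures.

Force is [E]/[L] = [E]²/(ℏc); restore (ℏc)⁻¹.
1 GeV² → 1/(ℏc) × (1 GeV in J)² = 8.114 × 10^5 N.
Convert the energy scale: 5.10 eV² = 5.10 × 10^-18 GeV².
Result: 5.10 × 10^-18 × 8.114 × 10^5 = 4.138 × 10^-12 N.

4.138 × 10^-12 N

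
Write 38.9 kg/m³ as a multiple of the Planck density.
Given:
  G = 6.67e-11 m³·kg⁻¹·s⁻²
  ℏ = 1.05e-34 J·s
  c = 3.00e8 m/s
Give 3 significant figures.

Planck density: ρ_P = c⁵/(ℏG²) = 5.20e96 kg/m³.
38.9 / 5.20e96 = 7.48e-96

7.48e-96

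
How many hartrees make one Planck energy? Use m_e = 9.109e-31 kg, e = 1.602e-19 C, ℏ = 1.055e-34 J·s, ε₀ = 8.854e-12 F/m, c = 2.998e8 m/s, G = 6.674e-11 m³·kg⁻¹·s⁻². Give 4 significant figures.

4.494e26

Planck energy: E_P = √(ℏc⁵/G) = 1.957e9 J
hartree: E_h = m_e e⁴/(4πε₀ℏ)² = 4.354e-18 J
ratio = 1.957e9 / 4.354e-18 = 4.494e26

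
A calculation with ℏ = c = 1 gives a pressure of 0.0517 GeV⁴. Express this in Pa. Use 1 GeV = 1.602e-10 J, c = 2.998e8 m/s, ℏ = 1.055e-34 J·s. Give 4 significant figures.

Pressure is [E]/[L]³ = [E]⁴/(ℏc)³.
1 GeV⁴ → 1/(ℏc)³ × (1 GeV in J)⁴ = 2.082e37 Pa.
Result: 0.0517 × 2.082e37 = 1.076e36 Pa.

1.076e36 Pa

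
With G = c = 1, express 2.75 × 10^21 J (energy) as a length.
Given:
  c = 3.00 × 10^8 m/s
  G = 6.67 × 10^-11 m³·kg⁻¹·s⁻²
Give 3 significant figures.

2.26 × 10^-23 m

Energy → length via G/c⁴.
2.75 × 10^21 J × (G/c⁴) = 2.26 × 10^-23 m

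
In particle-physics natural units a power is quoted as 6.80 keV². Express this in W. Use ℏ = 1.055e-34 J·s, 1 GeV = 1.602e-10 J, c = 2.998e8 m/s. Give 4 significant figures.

1.654e3 W

Power is [E]/[T] = [E]²/ℏ.
1 GeV² → 1/ℏ × (1 GeV in J)² = 2.433e14 W.
Convert the energy scale: 6.80 keV² = 6.80e-12 GeV².
Result: 6.80e-12 × 2.433e14 = 1.654e3 W.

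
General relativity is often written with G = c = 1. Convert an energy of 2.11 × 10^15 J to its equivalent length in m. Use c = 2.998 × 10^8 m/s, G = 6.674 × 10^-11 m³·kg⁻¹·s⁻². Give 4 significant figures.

Energy → length via G/c⁴.
2.11 × 10^15 J × (G/c⁴) = 1.743 × 10^-29 m

1.743 × 10^-29 m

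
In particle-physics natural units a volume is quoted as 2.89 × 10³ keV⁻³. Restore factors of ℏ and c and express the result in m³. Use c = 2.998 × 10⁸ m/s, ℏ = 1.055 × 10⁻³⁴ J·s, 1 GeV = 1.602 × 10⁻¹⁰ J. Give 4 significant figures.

2.224 × 10⁻²⁶ m³

Volume is [L]³ = [E]⁻³·(ℏc)³.
1 GeV⁻³ → (ℏc)³ × (1 GeV in J)⁻³ = 7.696 × 10⁻⁴⁸ m³.
Convert the energy scale: 2.89 × 10³ keV⁻³ = 2.89 × 10²¹ GeV⁻³.
Result: 2.89 × 10²¹ × 7.696 × 10⁻⁴⁸ = 2.224 × 10⁻²⁶ m³.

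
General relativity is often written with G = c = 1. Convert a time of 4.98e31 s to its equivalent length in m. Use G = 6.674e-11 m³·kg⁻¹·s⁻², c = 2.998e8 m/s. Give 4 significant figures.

Time → length via c.
4.98e31 s × (c) = 1.493e40 m

1.493e40 m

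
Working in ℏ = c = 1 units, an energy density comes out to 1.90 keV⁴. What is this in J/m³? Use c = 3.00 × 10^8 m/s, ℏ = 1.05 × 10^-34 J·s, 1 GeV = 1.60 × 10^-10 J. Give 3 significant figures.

[E]/[L]³ = [E]⁴/(ℏc)³; restore (ℏc)⁻³.
1 GeV⁴ → 1/(ℏc)³ × (1 GeV in J)⁴ = 2.10 × 10^37 J/m³.
Convert the energy scale: 1.90 keV⁴ = 1.90 × 10^-24 GeV⁴.
Result: 1.90 × 10^-24 × 2.10 × 10^37 = 3.98 × 10^13 J/m³.

3.98 × 10^13 J/m³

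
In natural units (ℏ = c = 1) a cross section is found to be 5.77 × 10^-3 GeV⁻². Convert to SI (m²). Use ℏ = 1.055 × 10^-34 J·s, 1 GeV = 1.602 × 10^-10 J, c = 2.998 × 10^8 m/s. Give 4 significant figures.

Area is [L]² = [E]⁻²·(ℏc)²; restore (ℏc)².
1 GeV⁻² → (ℏc)² × (1 GeV in J)⁻² = 3.898 × 10^-32 m².
Result: 5.77 × 10^-3 × 3.898 × 10^-32 = 2.249 × 10^-34 m².

2.249 × 10^-34 m²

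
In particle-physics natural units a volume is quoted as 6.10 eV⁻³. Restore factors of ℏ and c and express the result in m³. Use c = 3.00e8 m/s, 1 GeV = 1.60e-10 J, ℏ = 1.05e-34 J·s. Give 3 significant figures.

4.65e-20 m³

Volume is [L]³ = [E]⁻³·(ℏc)³.
1 GeV⁻³ → (ℏc)³ × (1 GeV in J)⁻³ = 7.63e-48 m³.
Convert the energy scale: 6.10 eV⁻³ = 6.10e27 GeV⁻³.
Result: 6.10e27 × 7.63e-48 = 4.65e-20 m³.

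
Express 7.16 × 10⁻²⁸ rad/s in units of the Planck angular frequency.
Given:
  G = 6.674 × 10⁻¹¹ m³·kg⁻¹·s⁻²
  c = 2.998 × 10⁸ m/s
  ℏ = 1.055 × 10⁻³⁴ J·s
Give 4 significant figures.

Planck angular frequency: ω_P = √(c⁵/(ℏG)) = 1.855 × 10⁴³ rad/s.
7.16 × 10⁻²⁸ / 1.855 × 10⁴³ = 3.861 × 10⁻⁷¹

3.861 × 10⁻⁷¹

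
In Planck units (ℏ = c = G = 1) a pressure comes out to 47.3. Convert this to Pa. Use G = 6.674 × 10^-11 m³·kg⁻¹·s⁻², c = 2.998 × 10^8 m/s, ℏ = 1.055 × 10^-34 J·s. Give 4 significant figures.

2.191 × 10^115 Pa

One Planck pressure: p_P = c⁷/(ℏG²) = 4.632 × 10^113 Pa.
47.3 × 4.632 × 10^113 Pa = 2.191 × 10^115 Pa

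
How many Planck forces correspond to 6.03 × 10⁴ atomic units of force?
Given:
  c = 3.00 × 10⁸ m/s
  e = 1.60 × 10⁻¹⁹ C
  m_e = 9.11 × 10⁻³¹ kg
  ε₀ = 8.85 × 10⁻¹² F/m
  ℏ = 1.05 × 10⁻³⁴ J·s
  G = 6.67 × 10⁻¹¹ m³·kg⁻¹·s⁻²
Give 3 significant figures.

atomic unit of force: F_au = E_h/a₀ = m_e²e⁶/((4πε₀)³ℏ⁴) = 8.33 × 10⁻⁸ N
Planck force: F_P = c⁴/G = 1.21 × 10⁴⁴ N
6.03 × 10⁴ × 8.33 × 10⁻⁸ / 1.21 × 10⁴⁴ = 4.14 × 10⁻⁴⁷

4.14 × 10⁻⁴⁷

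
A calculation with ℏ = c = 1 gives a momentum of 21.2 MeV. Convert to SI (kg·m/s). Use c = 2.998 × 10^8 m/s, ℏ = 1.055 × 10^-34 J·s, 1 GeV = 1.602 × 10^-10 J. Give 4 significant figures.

Momentum is [E]/c; divide by c.
1 GeV → 1/c × (1 GeV in J) = 5.344 × 10^-19 kg·m/s.
Convert the energy scale: 21.2 MeV = 0.0212 GeV.
Result: 0.0212 × 5.344 × 10^-19 = 1.133 × 10^-20 kg·m/s.

1.133 × 10^-20 kg·m/s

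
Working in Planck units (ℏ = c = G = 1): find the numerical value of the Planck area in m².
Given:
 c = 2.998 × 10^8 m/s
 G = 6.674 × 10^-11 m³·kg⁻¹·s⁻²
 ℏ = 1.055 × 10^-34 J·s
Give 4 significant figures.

From ℏ = c = G = 1 the area scale is A_P = ℏG/c³.
  = 7.041 × 10^-45 / 2.695 × 10^25
  = 2.613 × 10^-70 m²

2.613 × 10^-70 m²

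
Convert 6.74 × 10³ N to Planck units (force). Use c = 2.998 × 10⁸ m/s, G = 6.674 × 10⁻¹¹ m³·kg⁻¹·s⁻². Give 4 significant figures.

5.568 × 10⁻⁴¹

Planck force: F_P = c⁴/G = 1.210 × 10⁴⁴ N.
6.74 × 10³ / 1.210 × 10⁴⁴ = 5.568 × 10⁻⁴¹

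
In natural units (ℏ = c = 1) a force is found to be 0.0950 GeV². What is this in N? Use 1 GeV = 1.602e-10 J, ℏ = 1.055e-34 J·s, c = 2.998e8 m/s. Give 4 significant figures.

Force is [E]/[L] = [E]²/(ℏc); restore (ℏc)⁻¹.
1 GeV² → 1/(ℏc) × (1 GeV in J)² = 8.114e5 N.
Result: 0.0950 × 8.114e5 = 7.708e4 N.

7.708e4 N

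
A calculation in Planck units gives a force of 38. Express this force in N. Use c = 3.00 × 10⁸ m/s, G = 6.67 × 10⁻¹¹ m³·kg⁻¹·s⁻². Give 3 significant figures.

4.61 × 10⁴⁵ N

One Planck force: F_P = c⁴/G = 1.21 × 10⁴⁴ N.
38 × 1.21 × 10⁴⁴ N = 4.61 × 10⁴⁵ N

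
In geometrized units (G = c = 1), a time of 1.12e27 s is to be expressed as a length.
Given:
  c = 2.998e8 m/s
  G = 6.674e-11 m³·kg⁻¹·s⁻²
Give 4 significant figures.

Time → length via c.
1.12e27 s × (c) = 3.358e35 m

3.358e35 m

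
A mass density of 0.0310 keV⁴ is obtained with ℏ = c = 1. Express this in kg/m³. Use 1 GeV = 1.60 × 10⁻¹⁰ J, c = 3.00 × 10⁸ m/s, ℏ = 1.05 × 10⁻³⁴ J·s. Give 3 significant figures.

7.22 × 10⁻⁶ kg/m³

Mass density is [E]/(c²[L]³) = [E]⁴/(ℏ³c⁵).
1 GeV⁴ → 1/(ℏ³c⁵) × (1 GeV in J)⁴ = 2.33 × 10²⁰ kg/m³.
Convert the energy scale: 0.0310 keV⁴ = 3.10 × 10⁻²⁶ GeV⁴.
Result: 3.10 × 10⁻²⁶ × 2.33 × 10²⁰ = 7.22 × 10⁻⁶ kg/m³.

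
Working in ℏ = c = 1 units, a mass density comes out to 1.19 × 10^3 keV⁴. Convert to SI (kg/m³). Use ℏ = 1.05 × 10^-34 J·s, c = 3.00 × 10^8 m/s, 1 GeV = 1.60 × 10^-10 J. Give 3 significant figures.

0.277 kg/m³

Mass density is [E]/(c²[L]³) = [E]⁴/(ℏ³c⁵).
1 GeV⁴ → 1/(ℏ³c⁵) × (1 GeV in J)⁴ = 2.33 × 10^20 kg/m³.
Convert the energy scale: 1.19 × 10^3 keV⁴ = 1.19 × 10^-21 GeV⁴.
Result: 1.19 × 10^-21 × 2.33 × 10^20 = 0.277 kg/m³.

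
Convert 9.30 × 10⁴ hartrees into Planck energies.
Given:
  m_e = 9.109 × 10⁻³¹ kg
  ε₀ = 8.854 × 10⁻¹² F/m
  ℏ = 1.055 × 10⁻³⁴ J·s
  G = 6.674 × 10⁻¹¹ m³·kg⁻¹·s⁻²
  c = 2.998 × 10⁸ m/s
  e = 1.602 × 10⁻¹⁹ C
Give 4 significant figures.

hartree: E_h = m_e e⁴/(4πε₀ℏ)² = 4.354 × 10⁻¹⁸ J
Planck energy: E_P = √(ℏc⁵/G) = 1.957 × 10⁹ J
9.30 × 10⁴ × 4.354 × 10⁻¹⁸ / 1.957 × 10⁹ = 2.070 × 10⁻²²

2.070 × 10⁻²²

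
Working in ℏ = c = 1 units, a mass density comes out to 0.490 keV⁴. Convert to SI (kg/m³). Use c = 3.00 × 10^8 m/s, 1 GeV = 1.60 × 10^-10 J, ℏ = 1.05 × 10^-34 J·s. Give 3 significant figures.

1.14 × 10^-4 kg/m³

Mass density is [E]/(c²[L]³) = [E]⁴/(ℏ³c⁵).
1 GeV⁴ → 1/(ℏ³c⁵) × (1 GeV in J)⁴ = 2.33 × 10^20 kg/m³.
Convert the energy scale: 0.490 keV⁴ = 4.90 × 10^-25 GeV⁴.
Result: 4.90 × 10^-25 × 2.33 × 10^20 = 1.14 × 10^-4 kg/m³.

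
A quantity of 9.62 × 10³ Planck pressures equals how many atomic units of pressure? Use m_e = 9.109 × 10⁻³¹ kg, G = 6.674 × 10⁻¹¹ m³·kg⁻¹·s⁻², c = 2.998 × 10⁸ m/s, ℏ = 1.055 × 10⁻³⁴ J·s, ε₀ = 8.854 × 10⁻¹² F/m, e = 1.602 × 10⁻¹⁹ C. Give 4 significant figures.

Planck pressure: p_P = c⁷/(ℏG²) = 4.632 × 10¹¹³ Pa
atomic unit of pressure: P_au = E_h/a₀³ = m_e⁴e¹⁰/((4πε₀)⁵ℏ⁸) = 2.929 × 10¹³ Pa
9.62 × 10³ × 4.632 × 10¹¹³ / 2.929 × 10¹³ = 1.521 × 10¹⁰⁴

1.521 × 10¹⁰⁴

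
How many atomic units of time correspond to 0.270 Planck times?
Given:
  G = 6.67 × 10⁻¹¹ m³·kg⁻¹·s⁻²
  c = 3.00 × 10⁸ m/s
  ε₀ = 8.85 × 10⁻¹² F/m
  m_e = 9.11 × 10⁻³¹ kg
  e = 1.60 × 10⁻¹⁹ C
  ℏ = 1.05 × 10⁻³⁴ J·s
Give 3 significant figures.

Planck time: t_P = √(ℏG/c⁵) = 5.37 × 10⁻⁴⁴ s
atomic unit of time: τ_au = (4πε₀)²ℏ³/(m_e e⁴) = 2.40 × 10⁻¹⁷ s
0.270 × 5.37 × 10⁻⁴⁴ / 2.40 × 10⁻¹⁷ = 6.04 × 10⁻²⁸

6.04 × 10⁻²⁸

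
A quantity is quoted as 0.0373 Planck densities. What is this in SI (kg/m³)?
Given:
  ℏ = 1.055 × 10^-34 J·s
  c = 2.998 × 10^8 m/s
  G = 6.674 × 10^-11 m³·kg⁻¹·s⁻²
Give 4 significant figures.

One Planck density: ρ_P = c⁵/(ℏG²) = 5.154 × 10^96 kg/m³.
0.0373 × 5.154 × 10^96 kg/m³ = 1.922 × 10^95 kg/m³

1.922 × 10^95 kg/m³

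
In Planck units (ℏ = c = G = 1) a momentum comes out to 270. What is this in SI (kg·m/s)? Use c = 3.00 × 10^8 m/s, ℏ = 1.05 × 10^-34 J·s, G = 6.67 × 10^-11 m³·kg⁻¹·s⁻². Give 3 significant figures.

One Planck momentum: p_P = √(ℏc³/G) = 6.52 kg·m/s.
270 × 6.52 kg·m/s = 1.76 × 10^3 kg·m/s

1.76 × 10^3 kg·m/s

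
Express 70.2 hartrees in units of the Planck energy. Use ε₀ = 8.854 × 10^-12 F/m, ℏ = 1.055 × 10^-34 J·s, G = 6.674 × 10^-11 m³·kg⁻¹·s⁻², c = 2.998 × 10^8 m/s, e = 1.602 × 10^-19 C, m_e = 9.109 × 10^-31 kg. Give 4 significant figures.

1.562 × 10^-25

hartree: E_h = m_e e⁴/(4πε₀ℏ)² = 4.354 × 10^-18 J
Planck energy: E_P = √(ℏc⁵/G) = 1.957 × 10^9 J
70.2 × 4.354 × 10^-18 / 1.957 × 10^9 = 1.562 × 10^-25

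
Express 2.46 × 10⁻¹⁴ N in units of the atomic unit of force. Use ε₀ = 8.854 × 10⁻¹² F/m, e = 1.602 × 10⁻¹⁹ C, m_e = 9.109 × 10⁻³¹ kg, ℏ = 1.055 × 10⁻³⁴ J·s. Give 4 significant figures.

2.993 × 10⁻⁷

atomic unit of force: F_au = E_h/a₀ = m_e²e⁶/((4πε₀)³ℏ⁴) = 8.220 × 10⁻⁸ N.
2.46 × 10⁻¹⁴ / 8.220 × 10⁻⁸ = 2.993 × 10⁻⁷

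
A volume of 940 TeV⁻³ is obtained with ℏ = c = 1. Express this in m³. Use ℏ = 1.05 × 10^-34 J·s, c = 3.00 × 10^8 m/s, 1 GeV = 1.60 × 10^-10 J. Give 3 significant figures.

7.17 × 10^-54 m³

Volume is [L]³ = [E]⁻³·(ℏc)³.
1 GeV⁻³ → (ℏc)³ × (1 GeV in J)⁻³ = 7.63 × 10^-48 m³.
Convert the energy scale: 940 TeV⁻³ = 9.40 × 10^-7 GeV⁻³.
Result: 9.40 × 10^-7 × 7.63 × 10^-48 = 7.17 × 10^-54 m³.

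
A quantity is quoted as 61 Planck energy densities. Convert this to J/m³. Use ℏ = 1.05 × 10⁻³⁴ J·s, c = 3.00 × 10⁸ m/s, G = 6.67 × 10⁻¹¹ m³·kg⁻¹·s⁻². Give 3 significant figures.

One Planck energy density: u_P = c⁷/(ℏG²) = 4.68 × 10¹¹³ J/m³.
61 × 4.68 × 10¹¹³ J/m³ = 2.86 × 10¹¹⁵ J/m³

2.86 × 10¹¹⁵ J/m³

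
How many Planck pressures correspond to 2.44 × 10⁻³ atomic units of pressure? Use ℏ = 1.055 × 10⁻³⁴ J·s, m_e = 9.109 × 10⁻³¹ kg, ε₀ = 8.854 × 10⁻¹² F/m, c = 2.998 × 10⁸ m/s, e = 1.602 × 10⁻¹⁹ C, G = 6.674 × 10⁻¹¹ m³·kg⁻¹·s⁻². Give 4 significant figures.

atomic unit of pressure: P_au = E_h/a₀³ = m_e⁴e¹⁰/((4πε₀)⁵ℏ⁸) = 2.929 × 10¹³ Pa
Planck pressure: p_P = c⁷/(ℏG²) = 4.632 × 10¹¹³ Pa
2.44 × 10⁻³ × 2.929 × 10¹³ / 4.632 × 10¹¹³ = 1.543 × 10⁻¹⁰³

1.543 × 10⁻¹⁰³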